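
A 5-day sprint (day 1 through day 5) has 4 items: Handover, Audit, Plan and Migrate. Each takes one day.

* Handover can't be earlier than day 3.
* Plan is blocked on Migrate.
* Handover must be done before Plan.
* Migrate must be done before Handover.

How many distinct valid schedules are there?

35

Splitting on Handover: it can be day 3 (20), day 4 (15). Listing each branch's schedules as (Audit, Plan, Migrate) by day number:
Handover=day 3: (1,4,1) (1,4,2) (1,5,1) (1,5,2) (2,4,1) (2,4,2) (2,5,1) (2,5,2) (3,4,1) (3,4,2) (3,5,1) (3,5,2) (4,4,1) (4,4,2) (4,5,1) (4,5,2) (5,4,1) (5,4,2) (5,5,1) (5,5,2) — 20.
Handover=day 4: (1,5,1) (1,5,2) (1,5,3) (2,5,1) (2,5,2) (2,5,3) (3,5,1) (3,5,2) (3,5,3) (4,5,1) (4,5,2) (4,5,3) (5,5,1) (5,5,2) (5,5,3) — 15.
Summing: 20 + 15 = 35.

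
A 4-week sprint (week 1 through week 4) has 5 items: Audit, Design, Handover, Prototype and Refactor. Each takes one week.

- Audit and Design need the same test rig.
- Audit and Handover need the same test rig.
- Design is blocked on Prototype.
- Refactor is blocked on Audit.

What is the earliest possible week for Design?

Precedence pushes Design to at least week 2.
Design at week 2 is achievable: Handover=week 2; Refactor=week 2; Audit=week 1; Prototype=week 1; Design=week 2.

week 2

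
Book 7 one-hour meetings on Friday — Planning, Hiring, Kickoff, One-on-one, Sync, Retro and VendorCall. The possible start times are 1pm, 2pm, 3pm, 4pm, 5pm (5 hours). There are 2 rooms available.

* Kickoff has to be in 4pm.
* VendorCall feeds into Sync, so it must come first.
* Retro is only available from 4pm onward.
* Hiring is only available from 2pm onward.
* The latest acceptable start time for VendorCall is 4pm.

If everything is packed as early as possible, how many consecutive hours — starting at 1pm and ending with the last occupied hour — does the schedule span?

The precedence chain requires at least 2 distinct hours.
With at most 2 per hour and 7 meetings, at least 4 hours are needed.
Kickoff can't be placed before 4pm — that is hour 4 counting from 1pm — so the schedule must run through at least 4 hours.
4 works (last occupied hour: 4pm): for example Planning in 1pm, Retro in 4pm, VendorCall in 1pm, Kickoff in 4pm, One-on-one in 3pm, Sync in 2pm, Hiring in 2pm.

4 hours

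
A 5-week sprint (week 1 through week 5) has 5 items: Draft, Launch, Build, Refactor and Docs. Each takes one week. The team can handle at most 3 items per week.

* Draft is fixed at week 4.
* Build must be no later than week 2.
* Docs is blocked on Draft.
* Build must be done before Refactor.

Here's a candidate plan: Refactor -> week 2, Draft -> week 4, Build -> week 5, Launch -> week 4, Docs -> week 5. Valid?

No. Build must be done before Refactor is not satisfied.

Build must be no later than week 2 — violated.
The team can handle at most 3 items per week — holds.
Draft is fixed at week 4 — holds.
Docs is blocked on Draft — holds.
Build must be done before Refactor — violated.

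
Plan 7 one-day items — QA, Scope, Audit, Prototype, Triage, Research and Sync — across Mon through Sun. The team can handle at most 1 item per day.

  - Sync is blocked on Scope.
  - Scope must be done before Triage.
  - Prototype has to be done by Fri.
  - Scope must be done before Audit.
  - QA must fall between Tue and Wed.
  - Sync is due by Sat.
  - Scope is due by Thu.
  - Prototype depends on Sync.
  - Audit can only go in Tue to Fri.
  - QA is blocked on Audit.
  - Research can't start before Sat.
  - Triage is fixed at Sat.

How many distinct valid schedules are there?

1

Enumerating: Sync -> Thu; Audit -> Tue; Scope -> Mon; QA -> Wed; Prototype -> Fri; Triage -> Sat; Research -> Sun.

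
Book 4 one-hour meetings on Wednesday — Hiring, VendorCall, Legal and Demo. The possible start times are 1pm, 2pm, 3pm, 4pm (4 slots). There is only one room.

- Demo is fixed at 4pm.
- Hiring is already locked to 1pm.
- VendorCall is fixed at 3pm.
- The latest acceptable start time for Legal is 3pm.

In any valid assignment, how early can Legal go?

2pm

Legal's own window allows nothing later than 3pm.
Legal at 2pm is achievable: Hiring=1pm; VendorCall=3pm; Legal=2pm; Demo=4pm.
Nothing earlier works — the capacity limit rule out every slot before 2pm.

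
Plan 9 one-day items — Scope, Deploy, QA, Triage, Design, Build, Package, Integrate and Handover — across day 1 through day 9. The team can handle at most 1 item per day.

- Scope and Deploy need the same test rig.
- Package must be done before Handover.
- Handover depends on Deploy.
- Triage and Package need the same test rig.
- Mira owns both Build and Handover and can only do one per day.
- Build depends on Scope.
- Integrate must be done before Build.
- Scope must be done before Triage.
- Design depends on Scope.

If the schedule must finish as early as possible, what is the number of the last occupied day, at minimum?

9

The precedence chain requires at least 2 distinct days.
With at most 1 per day and 9 tasks, at least 9 days are needed.
9 works (last occupied day: day 9): for example Integrate=day 2; Deploy=day 4; Design=day 8; QA=day 9; Triage=day 7; Handover=day 6; Scope=day 1; Build=day 3; Package=day 5.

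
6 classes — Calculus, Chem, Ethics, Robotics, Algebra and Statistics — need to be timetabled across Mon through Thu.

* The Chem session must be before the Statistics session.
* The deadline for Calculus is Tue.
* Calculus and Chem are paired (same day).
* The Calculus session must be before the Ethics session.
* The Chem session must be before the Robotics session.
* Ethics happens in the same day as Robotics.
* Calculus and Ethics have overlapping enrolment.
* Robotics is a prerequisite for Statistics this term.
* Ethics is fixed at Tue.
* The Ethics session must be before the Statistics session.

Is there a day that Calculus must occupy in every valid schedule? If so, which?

Mon

Calculus's window is Mon–Tue.
Ethics is fixed at Tue, and Calculus can't share a day with Ethics.
So Calculus must be Mon.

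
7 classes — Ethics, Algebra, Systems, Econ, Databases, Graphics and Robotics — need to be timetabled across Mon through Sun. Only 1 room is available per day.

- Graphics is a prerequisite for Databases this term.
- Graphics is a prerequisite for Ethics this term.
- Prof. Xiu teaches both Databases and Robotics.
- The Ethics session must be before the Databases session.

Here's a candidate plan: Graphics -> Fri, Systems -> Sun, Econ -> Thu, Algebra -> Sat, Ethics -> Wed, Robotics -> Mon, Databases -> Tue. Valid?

Only 1 room is available per day — holds.
Graphics is a prerequisite for Databases this term — violated.
Prof. Xiu teaches both Databases and Robotics — holds.
The Ethics session must be before the Databases session — violated.
Graphics is a prerequisite for Ethics this term — violated.

Invalid. Graphics is a prerequisite for Databases this term.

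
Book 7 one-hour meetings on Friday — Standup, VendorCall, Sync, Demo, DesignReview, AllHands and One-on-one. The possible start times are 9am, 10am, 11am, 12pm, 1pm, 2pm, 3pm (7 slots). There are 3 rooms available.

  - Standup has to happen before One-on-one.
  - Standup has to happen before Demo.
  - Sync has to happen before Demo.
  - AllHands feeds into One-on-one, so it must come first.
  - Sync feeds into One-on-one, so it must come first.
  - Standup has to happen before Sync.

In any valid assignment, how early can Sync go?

10am

Precedence pushes Sync to at least 10am; downstream work caps Sync at 2pm.
Sync at 10am is achievable: DesignReview=10am; Standup=9am; One-on-one=11am; Demo=11am; AllHands=9am; Sync=10am; VendorCall=9am.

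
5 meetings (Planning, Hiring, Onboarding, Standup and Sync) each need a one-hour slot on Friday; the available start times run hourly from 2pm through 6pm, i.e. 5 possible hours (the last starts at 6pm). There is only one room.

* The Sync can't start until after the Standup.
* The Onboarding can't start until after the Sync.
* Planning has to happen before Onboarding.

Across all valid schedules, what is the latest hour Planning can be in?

5pm

Downstream work caps Planning at 5pm.
Planning at 5pm is achievable: Sync=3pm; Onboarding=6pm; Hiring=4pm; Standup=2pm; Planning=5pm.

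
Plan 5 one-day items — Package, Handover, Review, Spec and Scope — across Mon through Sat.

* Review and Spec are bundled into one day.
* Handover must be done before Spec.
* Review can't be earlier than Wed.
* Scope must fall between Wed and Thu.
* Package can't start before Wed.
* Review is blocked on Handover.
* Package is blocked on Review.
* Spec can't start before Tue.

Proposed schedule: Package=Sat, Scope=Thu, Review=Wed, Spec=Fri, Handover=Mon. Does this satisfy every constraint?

Review is blocked on Handover — holds.
Handover must be done before Spec — holds.
Spec can't start before Tue — holds.
Package is blocked on Review — holds.
Review can't be earlier than Wed — holds.
Scope must fall between Wed and Thu — holds.
Review and Spec are bundled into one day — violated.
Package can't start before Wed — holds.

Invalid. Review and Spec are bundled into one day.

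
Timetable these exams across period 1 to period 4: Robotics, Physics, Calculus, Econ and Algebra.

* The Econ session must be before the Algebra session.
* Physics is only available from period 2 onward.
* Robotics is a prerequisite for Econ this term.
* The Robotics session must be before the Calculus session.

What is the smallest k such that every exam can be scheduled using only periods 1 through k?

3 periods

The precedence chain requires at least 3 distinct periods.
3 works (last occupied period: period 3): for example Econ=period 2, Calculus=period 2, Physics=period 2, Algebra=period 3, Robotics=period 1.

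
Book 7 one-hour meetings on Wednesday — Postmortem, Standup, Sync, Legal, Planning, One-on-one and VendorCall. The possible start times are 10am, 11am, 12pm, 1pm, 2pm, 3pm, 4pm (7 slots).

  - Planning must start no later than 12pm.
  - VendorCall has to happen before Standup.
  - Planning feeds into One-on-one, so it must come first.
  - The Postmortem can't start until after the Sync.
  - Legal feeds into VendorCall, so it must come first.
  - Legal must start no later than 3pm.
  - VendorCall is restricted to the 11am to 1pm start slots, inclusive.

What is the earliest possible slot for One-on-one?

11am

Precedence pushes One-on-one to at least 11am.
One-on-one at 11am is achievable: Sync=10am; Standup=12pm; VendorCall=11am; One-on-one=11am; Legal=10am; Planning=10am; Postmortem=11am.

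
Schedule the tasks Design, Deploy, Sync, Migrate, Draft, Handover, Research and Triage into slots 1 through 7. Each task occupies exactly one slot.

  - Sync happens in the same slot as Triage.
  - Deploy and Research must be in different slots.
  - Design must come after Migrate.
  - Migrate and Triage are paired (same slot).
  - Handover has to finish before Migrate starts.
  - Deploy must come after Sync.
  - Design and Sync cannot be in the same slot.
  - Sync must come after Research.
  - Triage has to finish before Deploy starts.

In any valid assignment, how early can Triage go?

2

Triage must be in the same slot as Sync, which can't be before 2, so Triage is at least 2; downstream work caps Triage at 6.
Triage at 2 is achievable: Deploy -> 3; Triage -> 2; Sync -> 2; Research -> 1; Draft -> 1; Design -> 3; Handover -> 1; Migrate -> 2.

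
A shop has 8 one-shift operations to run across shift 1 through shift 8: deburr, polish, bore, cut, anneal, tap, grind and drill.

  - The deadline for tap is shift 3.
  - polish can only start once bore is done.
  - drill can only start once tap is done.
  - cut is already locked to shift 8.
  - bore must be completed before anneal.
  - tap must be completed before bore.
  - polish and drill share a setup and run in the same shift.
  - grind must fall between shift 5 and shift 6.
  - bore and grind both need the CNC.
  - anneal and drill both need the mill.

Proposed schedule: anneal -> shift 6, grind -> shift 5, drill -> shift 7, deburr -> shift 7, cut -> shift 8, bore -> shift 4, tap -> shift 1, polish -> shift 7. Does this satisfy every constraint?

Yes

polish and drill share a setup and run in the same shift — holds.
drill can only start once tap is done — holds.
cut is already locked to shift 8 — holds.
bore must be completed before anneal — holds.
polish can only start once bore is done — holds.
grind must fall between shift 5 and shift 6 — holds.
tap must be completed before bore — holds.
bore and grind both need the CNC — holds.
anneal and drill both need the mill — holds.
The deadline for tap is shift 3 — holds.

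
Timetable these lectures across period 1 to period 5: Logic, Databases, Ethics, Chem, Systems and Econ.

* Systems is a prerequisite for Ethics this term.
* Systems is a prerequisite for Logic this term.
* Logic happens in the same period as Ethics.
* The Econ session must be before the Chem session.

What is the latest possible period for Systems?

Downstream work caps Systems at period 4.
Systems at period 4 is achievable: Chem=period 2, Econ=period 1, Ethics=period 5, Systems=period 4, Logic=period 5, Databases=period 1.

period 4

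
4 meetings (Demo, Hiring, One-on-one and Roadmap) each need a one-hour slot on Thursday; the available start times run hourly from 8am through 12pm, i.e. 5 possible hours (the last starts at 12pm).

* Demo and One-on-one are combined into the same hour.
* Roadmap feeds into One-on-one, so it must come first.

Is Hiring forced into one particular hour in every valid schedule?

Hiring can be 8am (e.g. Roadmap in 8am; Demo in 9am; Hiring in 8am; One-on-one in 9am) or 9am (e.g. Demo in 9am; One-on-one in 9am; Roadmap in 8am; Hiring in 9am).

No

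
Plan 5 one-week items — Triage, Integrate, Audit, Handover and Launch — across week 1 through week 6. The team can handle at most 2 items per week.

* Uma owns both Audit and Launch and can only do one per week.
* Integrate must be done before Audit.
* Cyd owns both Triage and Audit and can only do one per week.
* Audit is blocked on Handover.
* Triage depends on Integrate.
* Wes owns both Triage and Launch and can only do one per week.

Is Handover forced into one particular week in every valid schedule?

Handover can be week 1 (e.g. Launch in week 4; Handover in week 1; Triage in week 3; Audit in week 2; Integrate in week 1) or week 2 (e.g. Triage=week 2; Audit=week 3; Integrate=week 1; Launch=week 1; Handover=week 2).

No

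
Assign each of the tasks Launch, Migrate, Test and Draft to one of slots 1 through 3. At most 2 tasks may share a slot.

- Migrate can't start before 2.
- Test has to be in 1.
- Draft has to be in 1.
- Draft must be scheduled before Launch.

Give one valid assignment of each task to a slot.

Migrate in 2; Test in 1; Launch in 2; Draft in 1

Checking: Draft(1) before Launch(2); Draft=1 in [1,1]; Migrate=2 in [2,3]; Test=1 in [1,1]; max 2 per slot (cap 2).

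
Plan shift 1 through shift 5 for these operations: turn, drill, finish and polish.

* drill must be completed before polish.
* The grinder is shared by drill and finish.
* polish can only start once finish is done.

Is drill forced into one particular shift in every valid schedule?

No

drill can be shift 1 (e.g. drill=shift 1; polish=shift 3; finish=shift 2; turn=shift 1) or shift 2 (e.g. polish=shift 3, turn=shift 1, finish=shift 1, drill=shift 2).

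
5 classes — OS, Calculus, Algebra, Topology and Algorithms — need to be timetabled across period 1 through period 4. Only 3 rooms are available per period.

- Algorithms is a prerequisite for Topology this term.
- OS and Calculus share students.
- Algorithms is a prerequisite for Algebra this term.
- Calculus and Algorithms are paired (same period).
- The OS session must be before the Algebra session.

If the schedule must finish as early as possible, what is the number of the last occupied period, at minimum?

period 3

The precedence chain requires at least 2 distinct periods.
With at most 3 per period and 5 classes, at least 2 periods are needed.
Could 2 periods be enough, i.e. nothing placed later than period 2? No: Algebra must come after OS (at period 1 or later) → {period 2}; OS must come before Algebra (at period 2 or earlier) → {period 1}; Algorithms must come before Algebra (at period 2 or earlier) → {period 1}; Calculus must be in the same period as Algorithms (in {period 1}) → {period 1}; Calculus can't share with OS (period 1) → nothing is left.
So 2 periods is not enough.
3 works (last occupied period: period 3): for example Calculus -> period 1, OS -> period 2, Topology -> period 2, Algorithms -> period 1, Algebra -> period 3.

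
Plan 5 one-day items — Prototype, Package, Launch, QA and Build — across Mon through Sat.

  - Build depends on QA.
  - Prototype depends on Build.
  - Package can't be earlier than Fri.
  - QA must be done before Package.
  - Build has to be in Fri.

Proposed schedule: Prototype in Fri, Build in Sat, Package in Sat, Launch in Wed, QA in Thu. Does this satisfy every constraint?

Invalid. Prototype depends on Build.

Package can't be earlier than Fri — holds.
Build has to be in Fri — violated.
Prototype depends on Build — violated.
Build depends on QA — holds.
QA must be done before Package — holds.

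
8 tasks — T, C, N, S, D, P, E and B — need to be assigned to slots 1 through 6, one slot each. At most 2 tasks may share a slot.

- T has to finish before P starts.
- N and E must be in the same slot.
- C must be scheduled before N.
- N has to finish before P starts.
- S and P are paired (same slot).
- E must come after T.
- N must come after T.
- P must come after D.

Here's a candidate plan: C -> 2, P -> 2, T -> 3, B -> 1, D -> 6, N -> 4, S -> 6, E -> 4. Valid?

E must come after T — holds.
N and E must be in the same slot — holds.
C must be scheduled before N — holds.
T has to finish before P starts — violated.
P must come after D — violated.
At most 2 tasks may share a slot — holds.
N has to finish before P starts — violated.
N must come after T — holds.
S and P are paired (same slot) — violated.

Invalid. P must come after D.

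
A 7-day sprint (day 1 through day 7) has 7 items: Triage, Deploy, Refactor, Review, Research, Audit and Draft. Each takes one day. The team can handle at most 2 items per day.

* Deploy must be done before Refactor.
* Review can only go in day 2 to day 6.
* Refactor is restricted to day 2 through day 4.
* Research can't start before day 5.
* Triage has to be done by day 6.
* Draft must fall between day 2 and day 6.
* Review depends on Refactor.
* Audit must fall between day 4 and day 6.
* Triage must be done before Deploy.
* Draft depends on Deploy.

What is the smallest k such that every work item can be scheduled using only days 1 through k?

5 days

The precedence chain requires at least 4 distinct days.
With at most 2 per day and 7 work items, at least 4 days are needed.
Research can't be placed before day 5, so the schedule must run through at least day 5.
5 works (last occupied day: day 5): for example Audit=day 4, Deploy=day 2, Research=day 5, Draft=day 3, Refactor=day 3, Review=day 4, Triage=day 1.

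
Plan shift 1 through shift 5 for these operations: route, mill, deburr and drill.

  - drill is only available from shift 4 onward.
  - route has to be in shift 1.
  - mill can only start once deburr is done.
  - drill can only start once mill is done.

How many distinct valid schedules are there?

9

Splitting on mill: it can be shift 2 (2), shift 3 (4), shift 4 (3). Listing each branch's schedules as (route, deburr, drill) by shift number:
mill=shift 2: (1,1,4) (1,1,5) — 2.
mill=shift 3: (1,1,4) (1,1,5) (1,2,4) (1,2,5) — 4.
mill=shift 4: (1,1,5) (1,2,5) (1,3,5) — 3.
Summing: 2 + 4 + 3 = 9.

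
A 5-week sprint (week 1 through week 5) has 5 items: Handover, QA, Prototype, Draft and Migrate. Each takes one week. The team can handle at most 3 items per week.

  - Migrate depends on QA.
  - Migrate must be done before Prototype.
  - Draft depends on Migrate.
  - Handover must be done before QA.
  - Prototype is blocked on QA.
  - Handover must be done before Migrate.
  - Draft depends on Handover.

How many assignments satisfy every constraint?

7

Splitting on Handover: it can be week 1 (6), week 2 (1). Listing each branch's schedules as (QA, Prototype, Draft, Migrate) by week number:
Handover=week 1: (2,4,4,3) (2,4,5,3) (2,5,4,3) (2,5,5,3) (2,5,5,4) (3,5,5,4) — 6.
Handover=week 2: (3,5,5,4) — 1.
Summing: 6 + 1 = 7.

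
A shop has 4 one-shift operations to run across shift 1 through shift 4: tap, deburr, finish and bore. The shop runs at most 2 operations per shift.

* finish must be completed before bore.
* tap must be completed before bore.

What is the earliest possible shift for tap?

shift 1

Downstream work caps tap at shift 3.
tap at shift 1 is achievable: deburr=shift 2; tap=shift 1; bore=shift 2; finish=shift 1.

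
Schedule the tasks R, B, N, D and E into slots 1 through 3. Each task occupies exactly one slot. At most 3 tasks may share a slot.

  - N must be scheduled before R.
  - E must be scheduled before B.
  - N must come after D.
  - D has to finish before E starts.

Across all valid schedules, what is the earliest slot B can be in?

3

Precedence pushes B to at least 3.
B at 3 is achievable: R in 3, B in 3, D in 1, E in 2, N in 2.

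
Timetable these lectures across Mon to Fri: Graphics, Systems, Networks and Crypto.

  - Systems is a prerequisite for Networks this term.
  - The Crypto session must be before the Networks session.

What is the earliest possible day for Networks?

Precedence pushes Networks to at least Tue.
Networks at Tue is achievable: Networks=Tue; Crypto=Mon; Systems=Mon; Graphics=Mon.

Tue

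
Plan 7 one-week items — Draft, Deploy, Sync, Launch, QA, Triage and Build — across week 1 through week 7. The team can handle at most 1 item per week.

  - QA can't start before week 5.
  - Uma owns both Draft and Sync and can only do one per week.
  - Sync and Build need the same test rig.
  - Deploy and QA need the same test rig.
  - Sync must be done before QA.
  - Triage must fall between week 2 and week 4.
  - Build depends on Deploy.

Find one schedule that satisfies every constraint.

Draft -> week 6, Deploy -> week 1, Launch -> week 7, Build -> week 4, Triage -> week 2, Sync -> week 3, QA -> week 5

Checking: Deploy(week 1) before Build(week 4); Sync(week 3) before QA(week 5); Sync(week 3) != Build(week 4); Draft(week 6) != Sync(week 3); Deploy(week 1) != QA(week 5); Triage=week 2 in [week 2,week 4]; QA=week 5 in [week 5,week 7]; max 1 per week (cap 1).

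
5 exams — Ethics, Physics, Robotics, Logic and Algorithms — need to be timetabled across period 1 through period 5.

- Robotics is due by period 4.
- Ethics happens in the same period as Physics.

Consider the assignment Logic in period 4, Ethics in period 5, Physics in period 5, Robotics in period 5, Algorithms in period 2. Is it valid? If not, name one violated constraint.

No. Robotics is due by period 4 is not satisfied.

Robotics is due by period 4 — violated.
Ethics happens in the same period as Physics — holds.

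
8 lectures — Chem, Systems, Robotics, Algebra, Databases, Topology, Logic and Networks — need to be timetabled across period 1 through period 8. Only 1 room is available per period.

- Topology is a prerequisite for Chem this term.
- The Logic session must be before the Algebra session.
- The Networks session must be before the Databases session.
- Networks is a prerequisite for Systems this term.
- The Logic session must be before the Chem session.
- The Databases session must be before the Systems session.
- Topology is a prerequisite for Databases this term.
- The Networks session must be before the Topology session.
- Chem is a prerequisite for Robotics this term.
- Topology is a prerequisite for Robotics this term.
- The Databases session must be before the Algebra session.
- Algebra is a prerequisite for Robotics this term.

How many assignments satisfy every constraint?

43

Splitting on Chem: it can be period 4 (9), period 5 (12), period 6 (13), period 7 (9). Listing each branch's schedules as (Systems, Robotics, Algebra, Databases, Topology, Logic, Networks) by period number:
Chem=period 4: (6,8,7,5,2,3,1) (6,8,7,5,3,1,2) (6,8,7,5,3,2,1) (7,8,6,5,2,3,1) (7,8,6,5,3,1,2) (7,8,6,5,3,2,1) (8,7,6,5,2,3,1) (8,7,6,5,3,1,2) (8,7,6,5,3,2,1) — 9.
Chem=period 5: (6,8,7,3,2,4,1) (6,8,7,4,2,3,1) (6,8,7,4,3,1,2) (6,8,7,4,3,2,1) (7,8,6,3,2,4,1) (7,8,6,4,2,3,1) (7,8,6,4,3,1,2) (7,8,6,4,3,2,1) (8,7,6,3,2,4,1) (8,7,6,4,2,3,1) (8,7,6,4,3,1,2) (8,7,6,4,3,2,1) — 12.
Chem=period 6: (4,8,7,3,2,5,1) (5,8,7,3,2,4,1) (5,8,7,4,2,3,1) (5,8,7,4,3,1,2) (5,8,7,4,3,2,1) (7,8,5,3,2,4,1) (7,8,5,4,2,3,1) (7,8,5,4,3,1,2) (7,8,5,4,3,2,1) (8,7,5,3,2,4,1) (8,7,5,4,2,3,1) (8,7,5,4,3,1,2) (8,7,5,4,3,2,1) — 13.
Chem=period 7: (4,8,6,3,2,5,1) (5,8,6,3,2,4,1) (5,8,6,4,2,3,1) (5,8,6,4,3,1,2) (5,8,6,4,3,2,1) (6,8,5,3,2,4,1) (6,8,5,4,2,3,1) (6,8,5,4,3,1,2) (6,8,5,4,3,2,1) — 9.
Summing: 9 + 12 + 13 + 9 = 43.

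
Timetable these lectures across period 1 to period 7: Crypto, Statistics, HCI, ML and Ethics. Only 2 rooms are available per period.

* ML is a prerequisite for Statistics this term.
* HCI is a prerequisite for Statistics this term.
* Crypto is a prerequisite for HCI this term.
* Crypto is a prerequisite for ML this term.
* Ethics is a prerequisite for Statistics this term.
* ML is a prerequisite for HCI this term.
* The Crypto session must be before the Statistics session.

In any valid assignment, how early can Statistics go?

period 4

Precedence pushes Statistics to at least period 4.
Statistics at period 4 is achievable: ML=period 2, HCI=period 3, Statistics=period 4, Ethics=period 1, Crypto=period 1.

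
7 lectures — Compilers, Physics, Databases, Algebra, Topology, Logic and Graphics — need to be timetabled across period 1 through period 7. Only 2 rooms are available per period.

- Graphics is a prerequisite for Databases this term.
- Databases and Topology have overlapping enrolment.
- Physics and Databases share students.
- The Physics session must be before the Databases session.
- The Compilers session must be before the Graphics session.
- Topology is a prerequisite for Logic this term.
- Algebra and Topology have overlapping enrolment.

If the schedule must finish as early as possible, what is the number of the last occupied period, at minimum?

The precedence chain requires at least 3 distinct periods.
With at most 2 per period and 7 lectures, at least 4 periods are needed.
4 works (last occupied period: period 4): for example Logic -> period 3, Topology -> period 2, Compilers -> period 1, Graphics -> period 2, Databases -> period 3, Algebra -> period 4, Physics -> period 1.

4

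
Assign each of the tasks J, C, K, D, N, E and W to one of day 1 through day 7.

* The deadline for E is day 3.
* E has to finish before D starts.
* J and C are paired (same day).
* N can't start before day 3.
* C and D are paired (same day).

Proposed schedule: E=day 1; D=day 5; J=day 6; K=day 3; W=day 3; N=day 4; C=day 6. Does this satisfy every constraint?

N can't start before day 3 — holds.
The deadline for E is day 3 — holds.
J and C are paired (same day) — holds.
E has to finish before D starts — holds.
C and D are paired (same day) — violated.

No — it violates: C and D are paired (same day)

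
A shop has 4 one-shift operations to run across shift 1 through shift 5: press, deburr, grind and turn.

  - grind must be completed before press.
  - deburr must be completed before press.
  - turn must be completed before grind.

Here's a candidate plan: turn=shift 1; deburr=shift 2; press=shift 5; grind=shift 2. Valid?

Yes

grind must be completed before press — holds.
deburr must be completed before press — holds.
turn must be completed before grind — holds.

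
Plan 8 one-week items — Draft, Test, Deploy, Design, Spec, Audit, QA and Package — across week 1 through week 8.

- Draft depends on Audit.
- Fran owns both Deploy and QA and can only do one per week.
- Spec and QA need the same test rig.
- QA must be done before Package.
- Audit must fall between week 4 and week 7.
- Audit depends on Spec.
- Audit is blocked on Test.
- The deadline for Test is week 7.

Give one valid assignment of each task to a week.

Design=week 1; Audit=week 4; Deploy=week 1; Spec=week 1; Package=week 3; Test=week 1; Draft=week 5; QA=week 2

Checking: Test(week 1) before Audit(week 4); QA(week 2) before Package(week 3); Spec(week 1) before Audit(week 4); Audit(week 4) before Draft(week 5); Spec(week 1) != QA(week 2); Deploy(week 1) != QA(week 2); Test=week 1 in [week 1,week 7]; Audit=week 4 in [week 4,week 7].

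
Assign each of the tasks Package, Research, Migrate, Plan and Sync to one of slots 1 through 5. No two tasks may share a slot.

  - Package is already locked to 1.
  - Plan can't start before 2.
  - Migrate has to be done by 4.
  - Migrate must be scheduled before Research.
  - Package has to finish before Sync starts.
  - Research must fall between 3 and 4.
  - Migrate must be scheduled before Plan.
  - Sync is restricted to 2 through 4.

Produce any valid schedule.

Sync -> 4, Migrate -> 2, Package -> 1, Research -> 3, Plan -> 5

Checking: Migrate(2) before Plan(5); Package(1) before Sync(4); Migrate(2) before Research(3); Sync=4 in [2,4]; Migrate=2 in [1,4]; Package=1 in [1,1]; Plan=5 in [2,5]; Research=3 in [3,4]; max 1 per slot (cap 1).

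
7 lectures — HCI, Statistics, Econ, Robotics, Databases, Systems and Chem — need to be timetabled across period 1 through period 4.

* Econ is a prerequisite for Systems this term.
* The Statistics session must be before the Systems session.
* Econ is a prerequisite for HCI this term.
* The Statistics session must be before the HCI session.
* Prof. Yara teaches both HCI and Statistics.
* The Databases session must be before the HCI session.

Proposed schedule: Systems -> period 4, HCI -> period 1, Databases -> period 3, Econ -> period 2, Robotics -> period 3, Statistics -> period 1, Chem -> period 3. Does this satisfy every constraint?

No — it violates: The Databases session must be before the HCI session

The Databases session must be before the HCI session — violated.
Prof. Yara teaches both HCI and Statistics — violated.
Econ is a prerequisite for Systems this term — holds.
The Statistics session must be before the Systems session — holds.
The Statistics session must be before the HCI session — violated.
Econ is a prerequisite for HCI this term — violated.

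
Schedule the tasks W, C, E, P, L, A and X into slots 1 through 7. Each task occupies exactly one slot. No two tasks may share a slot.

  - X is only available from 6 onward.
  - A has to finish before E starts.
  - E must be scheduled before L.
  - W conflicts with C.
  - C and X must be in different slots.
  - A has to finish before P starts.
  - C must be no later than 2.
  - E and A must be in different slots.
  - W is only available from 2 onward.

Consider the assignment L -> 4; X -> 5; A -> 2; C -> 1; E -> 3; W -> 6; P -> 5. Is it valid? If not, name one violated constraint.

E must be scheduled before L — holds.
No two tasks may share a slot — violated.
X is only available from 6 onward — violated.
E and A must be in different slots — holds.
W conflicts with C — holds.
C must be no later than 2 — holds.
C and X must be in different slots — holds.
A has to finish before E starts — holds.
A has to finish before P starts — holds.
W is only available from 2 onward — holds.

No — it violates: X is only available from 6 onward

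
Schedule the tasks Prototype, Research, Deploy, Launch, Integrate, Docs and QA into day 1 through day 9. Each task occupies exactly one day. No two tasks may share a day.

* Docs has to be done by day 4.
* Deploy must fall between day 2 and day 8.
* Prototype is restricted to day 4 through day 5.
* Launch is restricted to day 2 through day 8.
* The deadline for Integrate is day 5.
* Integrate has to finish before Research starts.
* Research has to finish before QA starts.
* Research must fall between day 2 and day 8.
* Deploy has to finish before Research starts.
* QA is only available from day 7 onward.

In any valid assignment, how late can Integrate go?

Integrate's own window allows nothing later than day 5.
Integrate at day 5 is achievable: QA=day 7, Prototype=day 4, Launch=day 3, Docs=day 1, Deploy=day 2, Research=day 6, Integrate=day 5.

day 5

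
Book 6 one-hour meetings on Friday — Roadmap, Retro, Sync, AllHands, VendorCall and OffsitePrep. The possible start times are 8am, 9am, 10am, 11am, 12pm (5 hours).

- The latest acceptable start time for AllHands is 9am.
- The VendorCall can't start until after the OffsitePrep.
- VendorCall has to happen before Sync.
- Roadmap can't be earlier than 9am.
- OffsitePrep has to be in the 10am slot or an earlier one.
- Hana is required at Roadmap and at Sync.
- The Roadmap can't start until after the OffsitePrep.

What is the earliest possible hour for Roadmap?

Roadmap is available from 9am.
Roadmap at 9am is achievable: AllHands -> 8am, VendorCall -> 9am, Retro -> 8am, Roadmap -> 9am, OffsitePrep -> 8am, Sync -> 10am.

9am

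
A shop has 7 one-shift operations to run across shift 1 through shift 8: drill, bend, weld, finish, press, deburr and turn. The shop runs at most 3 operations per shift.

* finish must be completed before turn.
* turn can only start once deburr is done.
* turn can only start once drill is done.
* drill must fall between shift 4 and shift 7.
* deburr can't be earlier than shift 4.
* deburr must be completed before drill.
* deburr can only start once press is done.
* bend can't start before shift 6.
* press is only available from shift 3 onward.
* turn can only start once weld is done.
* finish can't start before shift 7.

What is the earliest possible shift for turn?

shift 8

Precedence pushes turn to at least shift 8.
turn at shift 8 is achievable: turn=shift 8; weld=shift 1; press=shift 3; deburr=shift 4; bend=shift 6; finish=shift 7; drill=shift 5.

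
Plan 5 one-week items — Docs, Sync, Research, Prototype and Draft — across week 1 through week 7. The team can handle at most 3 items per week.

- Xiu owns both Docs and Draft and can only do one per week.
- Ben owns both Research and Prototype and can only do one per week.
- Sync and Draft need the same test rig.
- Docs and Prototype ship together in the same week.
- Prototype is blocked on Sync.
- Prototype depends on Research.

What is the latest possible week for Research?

week 6

Downstream work caps Research at week 6.
Research at week 6 is achievable: Sync -> week 1; Prototype -> week 7; Docs -> week 7; Draft -> week 2; Research -> week 6.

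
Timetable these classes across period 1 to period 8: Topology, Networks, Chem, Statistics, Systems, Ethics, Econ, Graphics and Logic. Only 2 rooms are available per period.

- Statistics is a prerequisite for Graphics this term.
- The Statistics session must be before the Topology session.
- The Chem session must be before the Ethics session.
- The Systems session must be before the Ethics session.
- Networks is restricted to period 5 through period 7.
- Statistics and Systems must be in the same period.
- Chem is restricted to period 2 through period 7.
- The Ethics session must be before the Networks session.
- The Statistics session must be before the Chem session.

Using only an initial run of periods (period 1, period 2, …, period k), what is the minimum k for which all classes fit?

5 periods

The precedence chain requires at least 4 distinct periods.
With at most 2 per period and 9 classes, at least 5 periods are needed.
Networks can't be placed before period 5, so the schedule must run through at least period 5.
5 works (last occupied period: period 5): for example Topology in period 2; Graphics in period 3; Logic in period 4; Systems in period 1; Chem in period 2; Ethics in period 3; Statistics in period 1; Econ in period 4; Networks in period 5.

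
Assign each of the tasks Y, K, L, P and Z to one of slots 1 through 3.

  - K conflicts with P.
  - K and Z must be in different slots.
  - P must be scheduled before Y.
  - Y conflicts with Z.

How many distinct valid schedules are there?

27

Splitting on Y: it can be 2 (9), 3 (18). Listing each branch's schedules as (K, L, P, Z):
Y=2: (2,1,1,1) (2,1,1,3) (2,2,1,1) (2,2,1,3) (2,3,1,1) (2,3,1,3) (3,1,1,1) (3,2,1,1) (3,3,1,1) — 9.
Y=3: (1,1,2,2) (1,2,2,2) (1,3,2,2) (2,1,1,1) (2,2,1,1) (2,3,1,1) (3,1,1,1) (3,1,1,2) (3,1,2,1) (3,1,2,2) (3,2,1,1) (3,2,1,2) (3,2,2,1) (3,2,2,2) (3,3,1,1) (3,3,1,2) (3,3,2,1) (3,3,2,2) — 18.
Summing: 9 + 18 = 27.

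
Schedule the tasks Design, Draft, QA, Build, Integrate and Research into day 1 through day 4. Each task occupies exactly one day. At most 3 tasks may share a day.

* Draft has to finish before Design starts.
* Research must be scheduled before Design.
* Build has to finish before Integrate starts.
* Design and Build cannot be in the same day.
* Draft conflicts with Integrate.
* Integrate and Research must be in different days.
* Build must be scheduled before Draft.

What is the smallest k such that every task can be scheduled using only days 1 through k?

The precedence chain requires at least 3 distinct days.
With at most 3 per day and 6 tasks, at least 2 days are needed.
3 works (last occupied day: day 3): for example Build in day 1, Design in day 3, QA in day 1, Integrate in day 3, Draft in day 2, Research in day 1.

3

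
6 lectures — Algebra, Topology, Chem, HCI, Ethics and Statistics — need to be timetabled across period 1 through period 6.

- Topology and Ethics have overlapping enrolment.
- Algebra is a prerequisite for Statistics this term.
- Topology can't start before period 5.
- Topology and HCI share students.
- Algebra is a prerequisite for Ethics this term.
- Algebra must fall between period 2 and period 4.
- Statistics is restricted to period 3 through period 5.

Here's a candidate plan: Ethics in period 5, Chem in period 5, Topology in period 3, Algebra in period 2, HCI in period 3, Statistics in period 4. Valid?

Algebra must fall between period 2 and period 4 — holds.
Topology and HCI share students — violated.
Topology can't start before period 5 — violated.
Algebra is a prerequisite for Ethics this term — holds.
Topology and Ethics have overlapping enrolment — holds.
Statistics is restricted to period 3 through period 5 — holds.
Algebra is a prerequisite for Statistics this term — holds.

No. Topology can't start before period 5 is not satisfied.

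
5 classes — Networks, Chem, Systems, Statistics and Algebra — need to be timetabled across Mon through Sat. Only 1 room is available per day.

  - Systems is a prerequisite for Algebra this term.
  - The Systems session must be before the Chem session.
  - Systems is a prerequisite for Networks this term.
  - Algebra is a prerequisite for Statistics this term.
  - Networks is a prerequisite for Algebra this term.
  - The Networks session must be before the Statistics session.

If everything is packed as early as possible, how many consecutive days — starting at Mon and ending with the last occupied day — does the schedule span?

5 days

The precedence chain requires at least 4 distinct days.
With at most 1 per day and 5 classes, at least 5 days are needed.
5 works (last occupied day: Fri): for example Algebra in Wed; Systems in Mon; Statistics in Thu; Chem in Fri; Networks in Tue.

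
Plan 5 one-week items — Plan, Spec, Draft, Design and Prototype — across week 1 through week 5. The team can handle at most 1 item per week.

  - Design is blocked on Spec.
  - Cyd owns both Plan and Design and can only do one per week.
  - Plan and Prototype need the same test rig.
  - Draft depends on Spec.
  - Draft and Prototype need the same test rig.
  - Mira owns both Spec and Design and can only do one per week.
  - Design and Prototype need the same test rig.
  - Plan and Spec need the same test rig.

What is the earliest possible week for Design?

week 2

Precedence pushes Design to at least week 2.
Design at week 2 is achievable: Design in week 2, Prototype in week 5, Spec in week 1, Draft in week 3, Plan in week 4.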